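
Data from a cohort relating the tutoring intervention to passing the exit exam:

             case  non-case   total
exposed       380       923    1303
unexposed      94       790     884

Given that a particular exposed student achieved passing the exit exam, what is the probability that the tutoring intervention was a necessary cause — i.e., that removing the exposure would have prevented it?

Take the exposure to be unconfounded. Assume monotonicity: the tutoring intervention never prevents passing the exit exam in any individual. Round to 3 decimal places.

p₁ = P(outcome | exposed) = 380/1303 = 0.29163
p₀ = P(outcome | unexposed) = 94/884 = 0.10633
Under exogeneity and monotonicity, PN = (p₁ − p₀)/p₁.
PN = (0.29163 − 0.10633) / 0.29163 ≈ 0.6354

PN ≈ 0.635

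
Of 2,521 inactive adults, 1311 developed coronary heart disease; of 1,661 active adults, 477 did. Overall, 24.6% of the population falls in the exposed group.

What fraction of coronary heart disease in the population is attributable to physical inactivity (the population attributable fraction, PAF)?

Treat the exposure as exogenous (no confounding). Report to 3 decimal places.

PAF ≈ 0.166

p₁ = P(outcome | exposed) = 1311/2521 = 0.52003
p₀ = P(outcome | unexposed) = 477/1661 = 0.28718
Overall risk P(Y=1) = π·p₁ + (1−π)·p₀ = 0.246×0.52003 + 0.754×0.28718 = 0.34446.
Under exogeneity, PAF = [P(Y=1) − p₀] / P(Y=1).
PAF = (0.34446 − 0.28718) / 0.34446 ≈ 0.1663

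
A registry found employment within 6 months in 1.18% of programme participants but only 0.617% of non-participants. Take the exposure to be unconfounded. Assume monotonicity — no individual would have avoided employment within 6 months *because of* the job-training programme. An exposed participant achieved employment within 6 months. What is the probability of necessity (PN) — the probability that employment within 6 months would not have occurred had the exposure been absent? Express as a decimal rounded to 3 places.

p₁ = 0.0118, p₀ = 0.00617.
Under exogeneity and monotonicity, PN = (p₁ − p₀) / p₁.
PN = (0.0118 − 0.00617) / 0.0118 = 0.00563 / 0.0118 ≈ 0.4771

PN ≈ 0.477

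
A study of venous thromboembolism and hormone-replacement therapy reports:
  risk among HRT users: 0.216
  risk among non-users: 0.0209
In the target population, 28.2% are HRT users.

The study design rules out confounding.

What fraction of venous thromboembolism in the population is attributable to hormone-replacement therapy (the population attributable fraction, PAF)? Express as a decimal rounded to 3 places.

PAF ≈ 0.725

Let p₁ = 0.216, p₀ = 0.0209.
Overall risk P(Y=1) = π·p₁ + (1−π)·p₀ = 0.282×0.216 + 0.718×0.0209 = 0.075918.
Under exogeneity, PAF = [P(Y=1) − p₀] / P(Y=1).
PAF = (0.075918 − 0.0209) / 0.075918 ≈ 0.7247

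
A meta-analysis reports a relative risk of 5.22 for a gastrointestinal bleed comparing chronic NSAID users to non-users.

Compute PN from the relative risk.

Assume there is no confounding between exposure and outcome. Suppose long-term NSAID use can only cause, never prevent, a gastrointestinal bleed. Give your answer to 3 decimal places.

Under exogeneity and monotonicity, PN = (RR − 1) / RR = 1 − 1/RR.
PN = (5.22 − 1) / 5.22 = 4.22 / 5.22 ≈ 0.8084

PN ≈ 0.808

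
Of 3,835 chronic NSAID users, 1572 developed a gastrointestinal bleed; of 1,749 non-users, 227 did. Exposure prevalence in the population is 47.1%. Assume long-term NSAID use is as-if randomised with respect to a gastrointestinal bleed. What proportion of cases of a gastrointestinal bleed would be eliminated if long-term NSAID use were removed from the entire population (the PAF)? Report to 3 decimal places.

PAF ≈ 0.504

p₁ = P(outcome | exposed) = 1572/3835 = 0.40991
p₀ = P(outcome | unexposed) = 227/1749 = 0.12979
Overall risk P(Y=1) = π·p₁ + (1−π)·p₀ = 0.471×0.40991 + 0.529×0.12979 = 0.26173.
Under exogeneity, PAF = [P(Y=1) − p₀] / P(Y=1).
PAF = (0.26173 − 0.12979) / 0.26173 ≈ 0.5041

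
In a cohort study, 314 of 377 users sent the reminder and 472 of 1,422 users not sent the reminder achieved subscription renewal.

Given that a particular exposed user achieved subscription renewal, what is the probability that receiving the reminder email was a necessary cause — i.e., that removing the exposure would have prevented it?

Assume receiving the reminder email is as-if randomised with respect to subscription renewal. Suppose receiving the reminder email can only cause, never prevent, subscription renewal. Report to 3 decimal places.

p₁ = P(outcome | exposed) = 314/377 = 0.83289
p₀ = P(outcome | unexposed) = 472/1422 = 0.33193
Under exogeneity and monotonicity, PN = (p₁ − p₀) / p₁.
PN = (0.83289 − 0.33193) / 0.83289 = 0.50096 / 0.83289 ≈ 0.6015

PN ≈ 0.601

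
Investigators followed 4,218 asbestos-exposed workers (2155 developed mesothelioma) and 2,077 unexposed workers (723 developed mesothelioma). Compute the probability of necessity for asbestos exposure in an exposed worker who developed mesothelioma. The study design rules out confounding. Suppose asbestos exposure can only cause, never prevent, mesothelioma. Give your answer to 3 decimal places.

PN ≈ 0.319

p₁ = P(outcome | exposed) = 2155/4218 = 0.51091
p₀ = P(outcome | unexposed) = 723/2077 = 0.3481
Under exogeneity and monotonicity, PN = (p₁ − p₀) / p₁.
PN = (0.51091 − 0.3481) / 0.51091 = 0.16281 / 0.51091 ≈ 0.3187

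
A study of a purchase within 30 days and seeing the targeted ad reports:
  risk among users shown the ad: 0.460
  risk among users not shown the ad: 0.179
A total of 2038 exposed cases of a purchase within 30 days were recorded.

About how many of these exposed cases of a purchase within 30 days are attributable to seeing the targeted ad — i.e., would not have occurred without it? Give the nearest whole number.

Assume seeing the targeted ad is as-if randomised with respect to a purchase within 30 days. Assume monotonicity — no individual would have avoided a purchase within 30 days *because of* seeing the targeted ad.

about 1245 cases

Let p₁ = 0.46, p₀ = 0.179.
PN = (p₁ − p₀)/p₁ = (0.46 − 0.179) / 0.46 ≈ 0.61087.
Attributable cases ≈ PN × (exposed cases) = 0.61087 × 2038 ≈ 1244.95.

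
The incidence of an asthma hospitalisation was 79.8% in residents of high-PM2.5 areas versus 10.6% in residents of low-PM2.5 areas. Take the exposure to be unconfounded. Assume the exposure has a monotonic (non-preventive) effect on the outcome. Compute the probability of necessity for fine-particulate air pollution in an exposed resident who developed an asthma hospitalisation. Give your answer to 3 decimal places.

PN ≈ 0.867

p₁ = 0.798, p₀ = 0.106.
Under exogeneity and monotonicity, PN = (p₁ − p₀) / p₁.
PN = (0.798 − 0.106) / 0.798 = 0.692 / 0.798 ≈ 0.8672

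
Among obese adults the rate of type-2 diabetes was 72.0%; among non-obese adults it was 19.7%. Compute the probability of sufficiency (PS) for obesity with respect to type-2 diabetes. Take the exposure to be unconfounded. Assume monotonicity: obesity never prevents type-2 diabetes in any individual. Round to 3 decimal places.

PS ≈ 0.651

p₁ = 0.72, p₀ = 0.197.
Under exogeneity and monotonicity, PS = (p₁ − p₀) / (1 − p₀).
PS = (0.72 − 0.197) / (1 − 0.197) = 0.523 / 0.803 ≈ 0.6513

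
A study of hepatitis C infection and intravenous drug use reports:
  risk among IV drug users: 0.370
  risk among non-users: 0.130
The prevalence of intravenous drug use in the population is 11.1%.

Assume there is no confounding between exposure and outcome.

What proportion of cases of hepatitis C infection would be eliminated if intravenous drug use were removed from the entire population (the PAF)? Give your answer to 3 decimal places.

PAF ≈ 0.170

Let p₁ = 0.37, p₀ = 0.13.
Overall risk P(Y=1) = π·p₁ + (1−π)·p₀ = 0.111×0.37 + 0.889×0.13 = 0.15664.
Under exogeneity, PAF = [P(Y=1) − p₀] / P(Y=1).
PAF = (0.15664 − 0.13) / 0.15664 ≈ 0.1701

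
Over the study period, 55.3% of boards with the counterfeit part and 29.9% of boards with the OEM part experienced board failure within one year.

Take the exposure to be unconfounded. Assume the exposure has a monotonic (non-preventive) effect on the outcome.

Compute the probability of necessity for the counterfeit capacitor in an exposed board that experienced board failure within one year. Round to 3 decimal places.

p₁ = 0.553, p₀ = 0.299.
Under exogeneity and monotonicity, PN = (p₁ − p₀) / p₁.
PN = (0.553 − 0.299) / 0.553 = 0.254 / 0.553 ≈ 0.4593

PN ≈ 0.459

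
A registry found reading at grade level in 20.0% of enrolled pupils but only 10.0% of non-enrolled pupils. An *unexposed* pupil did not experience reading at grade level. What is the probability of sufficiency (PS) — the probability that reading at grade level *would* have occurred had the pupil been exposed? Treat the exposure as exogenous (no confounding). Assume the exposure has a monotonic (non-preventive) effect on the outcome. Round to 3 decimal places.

p₁ = 0.2, p₀ = 0.1.
Under exogeneity and monotonicity, PS = (p₁ − p₀) / (1 − p₀).
PS = (0.2 − 0.1) / (1 − 0.1) = 0.1 / 0.9 ≈ 0.1111

PS ≈ 0.111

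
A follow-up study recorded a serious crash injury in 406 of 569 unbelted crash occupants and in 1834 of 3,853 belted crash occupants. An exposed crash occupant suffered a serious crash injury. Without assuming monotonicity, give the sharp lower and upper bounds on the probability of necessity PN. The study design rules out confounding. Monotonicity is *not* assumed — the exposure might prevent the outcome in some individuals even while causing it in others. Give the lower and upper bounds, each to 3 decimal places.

0.333 ≤ PN ≤ 0.734

p₁ = P(outcome | exposed) = 406/569 = 0.71353
p₀ = P(outcome | unexposed) = 1834/3853 = 0.47599
Under exogeneity alone the bounds on PN are max{0,(p₁−p₀)/p₁} ≤ PN ≤ min{1,(1−p₀)/p₁}.
  lower = (p₁ − p₀)/p₁ = 0.23754 / 0.71353 ≈ 0.3329
  upper = min{1, (1 − p₀)/p₁} = 0.52401 / 0.71353 ≈ 0.7344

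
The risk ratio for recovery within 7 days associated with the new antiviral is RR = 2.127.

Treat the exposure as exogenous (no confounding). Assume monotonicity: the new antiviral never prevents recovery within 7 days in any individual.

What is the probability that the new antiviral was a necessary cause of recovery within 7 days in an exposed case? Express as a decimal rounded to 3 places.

Under exogeneity and monotonicity, PN = (RR − 1) / RR = 1 − 1/RR.
PN = (2.127 − 1) / 2.127 = 1.127 / 2.127 ≈ 0.5299

PN ≈ 0.530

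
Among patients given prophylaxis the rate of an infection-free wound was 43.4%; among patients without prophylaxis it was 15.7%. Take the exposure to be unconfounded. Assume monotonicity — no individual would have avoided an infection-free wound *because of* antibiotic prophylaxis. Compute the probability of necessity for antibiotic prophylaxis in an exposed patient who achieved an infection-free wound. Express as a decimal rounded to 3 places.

PN ≈ 0.638

p₁ = 0.434, p₀ = 0.157.
Under exogeneity and monotonicity, PN = (p₁ − p₀) / p₁.
PN = (0.434 − 0.157) / 0.434 = 0.277 / 0.434 ≈ 0.6382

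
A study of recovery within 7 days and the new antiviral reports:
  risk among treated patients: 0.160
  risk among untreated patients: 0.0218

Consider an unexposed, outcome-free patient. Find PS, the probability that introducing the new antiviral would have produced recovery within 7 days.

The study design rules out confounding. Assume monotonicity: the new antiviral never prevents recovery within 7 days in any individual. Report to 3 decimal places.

Let p₁ = 0.16, p₀ = 0.0218.
Under exogeneity and monotonicity, PS = (p₁ − p₀) / (1 − p₀).
PS = (0.16 − 0.0218) / (1 − 0.0218) = 0.1382 / 0.9782 ≈ 0.1413

PS ≈ 0.141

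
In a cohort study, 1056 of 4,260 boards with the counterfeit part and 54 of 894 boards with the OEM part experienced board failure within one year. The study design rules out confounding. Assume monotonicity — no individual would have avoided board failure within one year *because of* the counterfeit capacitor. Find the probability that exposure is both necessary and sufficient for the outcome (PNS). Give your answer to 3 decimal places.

p₁ = P(outcome | exposed) = 1056/4260 = 0.24789
p₀ = P(outcome | unexposed) = 54/894 = 0.060403
Under exogeneity and monotonicity, PNS = p₁ − p₀.
PNS = 0.24789 − 0.060403 = 0.18748

PNS ≈ 0.187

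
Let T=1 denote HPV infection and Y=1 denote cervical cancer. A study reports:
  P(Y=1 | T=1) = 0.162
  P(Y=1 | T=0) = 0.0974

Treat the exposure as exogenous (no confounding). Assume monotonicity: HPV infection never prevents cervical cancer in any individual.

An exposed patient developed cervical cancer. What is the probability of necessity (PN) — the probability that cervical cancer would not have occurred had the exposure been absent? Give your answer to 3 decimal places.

Let p₁ = 0.162, p₀ = 0.0974.
Under exogeneity and monotonicity, PN = (p₁ − p₀) / p₁.
PN = (0.162 − 0.0974) / 0.162 = 0.0646 / 0.162 ≈ 0.3988

PN ≈ 0.399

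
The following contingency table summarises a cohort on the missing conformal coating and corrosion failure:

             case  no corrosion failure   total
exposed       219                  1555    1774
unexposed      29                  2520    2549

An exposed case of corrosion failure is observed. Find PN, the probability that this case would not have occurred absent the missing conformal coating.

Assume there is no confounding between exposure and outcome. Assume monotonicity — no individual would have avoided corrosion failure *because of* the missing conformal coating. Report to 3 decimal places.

p₁ = P(outcome | exposed) = 219/1774 = 0.12345
p₀ = P(outcome | unexposed) = 29/2549 = 0.011377
Under exogeneity and monotonicity, PN = (p₁ − p₀)/p₁.
PN = (0.12345 − 0.011377) / 0.12345 ≈ 0.9078

PN ≈ 0.908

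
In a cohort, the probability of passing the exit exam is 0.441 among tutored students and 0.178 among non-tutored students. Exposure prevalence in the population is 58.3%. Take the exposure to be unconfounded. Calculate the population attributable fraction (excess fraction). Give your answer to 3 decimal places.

Let p₁ = 0.441, p₀ = 0.178.
Overall risk P(Y=1) = π·p₁ + (1−π)·p₀ = 0.583×0.441 + 0.417×0.178 = 0.33133.
Under exogeneity, PAF = [P(Y=1) − p₀] / P(Y=1).
PAF = (0.33133 − 0.178) / 0.33133 ≈ 0.4628

PAF ≈ 0.463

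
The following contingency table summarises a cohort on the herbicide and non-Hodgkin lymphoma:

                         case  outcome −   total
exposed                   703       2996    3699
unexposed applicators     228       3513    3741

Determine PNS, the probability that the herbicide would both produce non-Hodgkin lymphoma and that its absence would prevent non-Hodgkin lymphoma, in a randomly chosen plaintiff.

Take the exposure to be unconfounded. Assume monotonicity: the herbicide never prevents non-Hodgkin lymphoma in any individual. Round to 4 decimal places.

p₁ = P(outcome | exposed) = 703/3699 = 0.19005
p₀ = P(outcome | unexposed) = 228/3741 = 0.060946
Under exogeneity and monotonicity, PNS = p₁ − p₀.
PNS = 0.19005 − 0.060946 = 0.12911

PNS ≈ 0.1291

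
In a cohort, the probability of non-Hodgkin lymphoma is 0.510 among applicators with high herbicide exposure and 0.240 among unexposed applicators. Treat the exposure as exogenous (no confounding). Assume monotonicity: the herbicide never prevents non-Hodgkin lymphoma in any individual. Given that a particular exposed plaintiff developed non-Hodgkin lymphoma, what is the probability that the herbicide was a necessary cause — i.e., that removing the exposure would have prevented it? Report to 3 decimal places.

PN ≈ 0.529

Let p₁ = 0.51, p₀ = 0.24.
Under exogeneity and monotonicity, PN = (p₁ − p₀) / p₁.
PN = (0.51 − 0.24) / 0.51 = 0.27 / 0.51 ≈ 0.5294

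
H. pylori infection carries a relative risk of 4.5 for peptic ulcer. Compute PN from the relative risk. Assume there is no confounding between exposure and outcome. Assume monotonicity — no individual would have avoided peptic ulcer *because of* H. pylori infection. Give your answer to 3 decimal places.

Under exogeneity and monotonicity, PN = (RR − 1) / RR = 1 − 1/RR.
PN = (4.5 − 1) / 4.5 = 3.5 / 4.5 ≈ 0.7778

PN ≈ 0.778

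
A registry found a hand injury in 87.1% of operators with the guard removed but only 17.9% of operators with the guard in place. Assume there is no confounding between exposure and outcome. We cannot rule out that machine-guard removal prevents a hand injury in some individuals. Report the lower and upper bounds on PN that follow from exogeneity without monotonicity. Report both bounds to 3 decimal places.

0.794 ≤ PN ≤ 0.943

p₁ = 0.871, p₀ = 0.179.
Under exogeneity alone the bounds on PN are max{0,(p₁−p₀)/p₁} ≤ PN ≤ min{1,(1−p₀)/p₁}.
  lower = (p₁ − p₀)/p₁ = 0.692 / 0.871 ≈ 0.7945
  upper = min{1, (1 − p₀)/p₁} = 0.821 / 0.871 ≈ 0.9426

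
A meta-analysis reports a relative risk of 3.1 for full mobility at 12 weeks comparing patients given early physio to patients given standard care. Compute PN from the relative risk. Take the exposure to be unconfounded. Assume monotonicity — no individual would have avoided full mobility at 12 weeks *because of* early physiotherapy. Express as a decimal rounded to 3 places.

Under exogeneity and monotonicity, PN = (RR − 1) / RR = 1 − 1/RR.
PN = (3.1 − 1) / 3.1 = 2.1 / 3.1 ≈ 0.6774

PN ≈ 0.677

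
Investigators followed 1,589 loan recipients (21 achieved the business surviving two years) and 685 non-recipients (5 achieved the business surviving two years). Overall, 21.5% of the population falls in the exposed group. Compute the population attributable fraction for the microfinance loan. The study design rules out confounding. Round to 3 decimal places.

p₁ = P(outcome | exposed) = 21/1589 = 0.013216
p₀ = P(outcome | unexposed) = 5/685 = 0.0072993
Overall risk P(Y=1) = π·p₁ + (1−π)·p₀ = 0.215×0.013216 + 0.785×0.0072993 = 0.0085713.
Under exogeneity, PAF = [P(Y=1) − p₀] / P(Y=1).
PAF = (0.0085713 − 0.0072993) / 0.0085713 ≈ 0.1484

PAF ≈ 0.148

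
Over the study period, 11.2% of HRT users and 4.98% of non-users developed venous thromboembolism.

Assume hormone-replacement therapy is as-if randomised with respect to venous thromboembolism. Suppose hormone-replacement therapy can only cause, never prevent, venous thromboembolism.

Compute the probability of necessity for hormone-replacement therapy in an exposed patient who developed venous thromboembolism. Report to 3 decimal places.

PN ≈ 0.555

p₁ = 0.112, p₀ = 0.0498.
Under exogeneity and monotonicity, PN = (p₁ − p₀) / p₁.
PN = (0.112 − 0.0498) / 0.112 = 0.0622 / 0.112 ≈ 0.5554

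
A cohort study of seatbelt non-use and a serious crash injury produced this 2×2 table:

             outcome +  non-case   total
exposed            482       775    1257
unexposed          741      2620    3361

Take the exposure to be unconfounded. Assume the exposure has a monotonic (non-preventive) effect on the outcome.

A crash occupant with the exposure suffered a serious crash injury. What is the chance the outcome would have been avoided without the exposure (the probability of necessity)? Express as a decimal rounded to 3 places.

p₁ = P(outcome | exposed) = 482/1257 = 0.38345
p₀ = P(outcome | unexposed) = 741/3361 = 0.22047
Under exogeneity and monotonicity, PN = (p₁ − p₀)/p₁.
PN = (0.38345 − 0.22047) / 0.38345 ≈ 0.4250

PN ≈ 0.425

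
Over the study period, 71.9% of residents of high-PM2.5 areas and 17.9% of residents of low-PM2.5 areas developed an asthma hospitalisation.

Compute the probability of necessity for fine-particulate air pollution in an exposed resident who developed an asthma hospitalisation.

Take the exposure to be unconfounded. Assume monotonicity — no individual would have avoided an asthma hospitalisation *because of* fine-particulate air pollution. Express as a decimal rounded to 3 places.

PN ≈ 0.751

p₁ = 0.719, p₀ = 0.179.
Under exogeneity and monotonicity, PN = (p₁ − p₀) / p₁.
PN = (0.719 − 0.179) / 0.719 = 0.54 / 0.719 ≈ 0.7510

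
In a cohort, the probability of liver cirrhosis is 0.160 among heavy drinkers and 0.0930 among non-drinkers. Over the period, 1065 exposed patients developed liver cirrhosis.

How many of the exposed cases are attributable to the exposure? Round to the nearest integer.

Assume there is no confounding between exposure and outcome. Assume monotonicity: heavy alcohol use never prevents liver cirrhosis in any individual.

Let p₁ = 0.16, p₀ = 0.093.
PN = (p₁ − p₀)/p₁ = (0.16 − 0.093) / 0.16 ≈ 0.41875.
Attributable cases ≈ PN × (exposed cases) = 0.41875 × 1065 ≈ 445.97.

about 446 cases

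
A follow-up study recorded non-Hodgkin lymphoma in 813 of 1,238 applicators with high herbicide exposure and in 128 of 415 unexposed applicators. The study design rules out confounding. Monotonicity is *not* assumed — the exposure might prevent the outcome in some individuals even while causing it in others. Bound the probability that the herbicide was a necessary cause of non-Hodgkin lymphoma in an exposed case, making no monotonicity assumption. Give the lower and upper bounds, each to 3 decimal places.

p₁ = P(outcome | exposed) = 813/1238 = 0.6567
p₀ = P(outcome | unexposed) = 128/415 = 0.30843
Under exogeneity alone the bounds on PN are max{0,(p₁−p₀)/p₁} ≤ PN ≤ min{1,(1−p₀)/p₁}.
  lower = (p₁ − p₀)/p₁ = 0.34827 / 0.6567 ≈ 0.5303
  upper = min{1, (1 − p₀)/p₁} = 0.69157 / 0.6567 ≈ 1.0531 → capped at 1

0.530 ≤ PN ≤ 1.000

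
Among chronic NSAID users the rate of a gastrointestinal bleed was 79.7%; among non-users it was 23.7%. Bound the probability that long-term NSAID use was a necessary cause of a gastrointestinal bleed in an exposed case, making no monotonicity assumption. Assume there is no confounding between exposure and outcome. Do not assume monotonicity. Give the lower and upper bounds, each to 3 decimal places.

p₁ = 0.797, p₀ = 0.237.
Under exogeneity alone the bounds on PN are max{0,(p₁−p₀)/p₁} ≤ PN ≤ min{1,(1−p₀)/p₁}.
  lower = (p₁ − p₀)/p₁ = 0.56 / 0.797 ≈ 0.7026
  upper = min{1, (1 − p₀)/p₁} = 0.763 / 0.797 ≈ 0.9573

0.703 ≤ PN ≤ 0.957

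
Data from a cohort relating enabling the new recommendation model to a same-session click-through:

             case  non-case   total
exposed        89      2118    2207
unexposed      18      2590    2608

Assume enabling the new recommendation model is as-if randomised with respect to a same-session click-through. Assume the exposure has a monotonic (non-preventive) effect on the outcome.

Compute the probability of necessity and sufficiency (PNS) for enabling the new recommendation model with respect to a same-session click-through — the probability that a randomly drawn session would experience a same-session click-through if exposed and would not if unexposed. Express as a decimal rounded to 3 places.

p₁ = P(outcome | exposed) = 89/2207 = 0.040326
p₀ = P(outcome | unexposed) = 18/2608 = 0.0069018
Under exogeneity and monotonicity, PNS = p₁ − p₀.
PNS = 0.040326 − 0.0069018 = 0.033424

PNS ≈ 0.033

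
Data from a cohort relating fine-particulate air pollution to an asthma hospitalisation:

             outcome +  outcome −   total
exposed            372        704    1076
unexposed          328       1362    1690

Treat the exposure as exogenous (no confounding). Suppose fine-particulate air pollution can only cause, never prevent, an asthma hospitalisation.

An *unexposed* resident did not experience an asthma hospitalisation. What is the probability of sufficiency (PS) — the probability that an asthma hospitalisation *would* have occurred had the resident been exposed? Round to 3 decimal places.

p₁ = P(outcome | exposed) = 372/1076 = 0.34572
p₀ = P(outcome | unexposed) = 328/1690 = 0.19408
Under exogeneity and monotonicity, PS = (p₁ − p₀) / (1 − p₀).
PS = (0.34572 − 0.19408) / (1 − 0.19408) = 0.15164 / 0.80592 ≈ 0.1882

PS ≈ 0.188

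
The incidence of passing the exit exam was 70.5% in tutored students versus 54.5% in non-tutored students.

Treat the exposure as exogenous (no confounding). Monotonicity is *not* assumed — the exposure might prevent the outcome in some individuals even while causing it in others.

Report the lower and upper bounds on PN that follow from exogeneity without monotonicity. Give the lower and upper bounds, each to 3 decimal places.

p₁ = 0.705, p₀ = 0.545.
Under exogeneity alone the bounds on PN are max{0,(p₁−p₀)/p₁} ≤ PN ≤ min{1,(1−p₀)/p₁}.
  lower = (p₁ − p₀)/p₁ = 0.16 / 0.705 ≈ 0.2270
  upper = min{1, (1 − p₀)/p₁} = 0.455 / 0.705 ≈ 0.6454

0.227 ≤ PN ≤ 0.645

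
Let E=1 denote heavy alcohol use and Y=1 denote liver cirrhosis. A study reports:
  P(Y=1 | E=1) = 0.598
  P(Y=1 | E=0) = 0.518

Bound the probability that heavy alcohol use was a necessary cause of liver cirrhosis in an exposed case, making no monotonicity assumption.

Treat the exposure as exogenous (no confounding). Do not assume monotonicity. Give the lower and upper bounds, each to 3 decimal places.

0.134 ≤ PN ≤ 0.806

Let p₁ = 0.598, p₀ = 0.518.
Under exogeneity alone the bounds on PN are max{0,(p₁−p₀)/p₁} ≤ PN ≤ min{1,(1−p₀)/p₁}.
  lower = (p₁ − p₀)/p₁ = 0.08 / 0.598 ≈ 0.1338
  upper = min{1, (1 − p₀)/p₁} = 0.482 / 0.598 ≈ 0.8060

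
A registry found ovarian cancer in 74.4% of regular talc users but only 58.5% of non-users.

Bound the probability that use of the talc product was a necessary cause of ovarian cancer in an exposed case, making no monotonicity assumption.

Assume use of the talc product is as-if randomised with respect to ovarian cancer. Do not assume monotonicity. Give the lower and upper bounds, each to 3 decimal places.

p₁ = 0.744, p₀ = 0.585.
Under exogeneity alone the bounds on PN are max{0,(p₁−p₀)/p₁} ≤ PN ≤ min{1,(1−p₀)/p₁}.
  lower = (p₁ − p₀)/p₁ = 0.159 / 0.744 ≈ 0.2137
  upper = min{1, (1 − p₀)/p₁} = 0.415 / 0.744 ≈ 0.5578

0.214 ≤ PN ≤ 0.558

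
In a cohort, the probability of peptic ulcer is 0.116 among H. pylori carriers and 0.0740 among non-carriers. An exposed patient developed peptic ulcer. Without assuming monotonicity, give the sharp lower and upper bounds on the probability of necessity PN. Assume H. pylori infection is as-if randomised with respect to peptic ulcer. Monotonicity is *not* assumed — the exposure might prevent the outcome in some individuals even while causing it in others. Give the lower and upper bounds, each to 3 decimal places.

Let p₁ = 0.116, p₀ = 0.074.
Under exogeneity alone the bounds on PN are max{0,(p₁−p₀)/p₁} ≤ PN ≤ min{1,(1−p₀)/p₁}.
  lower = (p₁ − p₀)/p₁ = 0.042 / 0.116 ≈ 0.3621
  upper = min{1, (1 − p₀)/p₁} = 0.926 / 0.116 ≈ 7.9828 → capped at 1

0.362 ≤ PN ≤ 1.000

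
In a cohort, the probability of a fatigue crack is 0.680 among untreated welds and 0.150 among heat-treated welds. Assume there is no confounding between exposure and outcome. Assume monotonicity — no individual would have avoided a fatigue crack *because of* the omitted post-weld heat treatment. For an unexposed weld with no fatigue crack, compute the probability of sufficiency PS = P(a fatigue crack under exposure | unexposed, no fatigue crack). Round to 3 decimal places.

PS ≈ 0.624

Let p₁ = 0.68, p₀ = 0.15.
Under exogeneity and monotonicity, PS = (p₁ − p₀) / (1 − p₀).
PS = (0.68 − 0.15) / (1 − 0.15) = 0.53 / 0.85 ≈ 0.6235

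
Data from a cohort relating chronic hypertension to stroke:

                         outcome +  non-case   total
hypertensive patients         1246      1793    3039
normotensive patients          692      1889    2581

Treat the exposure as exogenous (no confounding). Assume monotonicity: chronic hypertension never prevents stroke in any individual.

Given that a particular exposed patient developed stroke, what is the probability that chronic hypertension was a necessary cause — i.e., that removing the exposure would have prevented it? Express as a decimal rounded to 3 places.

PN ≈ 0.346

p₁ = P(outcome | exposed) = 1246/3039 = 0.41
p₀ = P(outcome | unexposed) = 692/2581 = 0.26811
Under exogeneity and monotonicity, PN = (p₁ − p₀) / p₁.
PN = (0.41 − 0.26811) / 0.41 = 0.14189 / 0.41 ≈ 0.3461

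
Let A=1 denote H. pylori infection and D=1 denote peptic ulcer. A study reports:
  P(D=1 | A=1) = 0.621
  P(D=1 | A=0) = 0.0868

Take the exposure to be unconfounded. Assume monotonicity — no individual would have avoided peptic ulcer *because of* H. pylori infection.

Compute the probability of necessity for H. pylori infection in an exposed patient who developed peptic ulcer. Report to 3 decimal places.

PN ≈ 0.860

Let p₁ = 0.621, p₀ = 0.0868.
Under exogeneity and monotonicity, PN = (p₁ − p₀) / p₁.
PN = (0.621 − 0.0868) / 0.621 = 0.5342 / 0.621 ≈ 0.8602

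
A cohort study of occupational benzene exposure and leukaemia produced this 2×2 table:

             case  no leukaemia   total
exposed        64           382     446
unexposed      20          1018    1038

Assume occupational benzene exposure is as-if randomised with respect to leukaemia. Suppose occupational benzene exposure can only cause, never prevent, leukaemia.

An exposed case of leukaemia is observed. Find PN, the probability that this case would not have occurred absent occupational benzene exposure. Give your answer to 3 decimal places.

PN ≈ 0.866

p₁ = P(outcome | exposed) = 64/446 = 0.1435
p₀ = P(outcome | unexposed) = 20/1038 = 0.019268
Under exogeneity and monotonicity, PN = (p₁ − p₀) / p₁.
PN = (0.1435 − 0.019268) / 0.1435 = 0.12423 / 0.1435 ≈ 0.8657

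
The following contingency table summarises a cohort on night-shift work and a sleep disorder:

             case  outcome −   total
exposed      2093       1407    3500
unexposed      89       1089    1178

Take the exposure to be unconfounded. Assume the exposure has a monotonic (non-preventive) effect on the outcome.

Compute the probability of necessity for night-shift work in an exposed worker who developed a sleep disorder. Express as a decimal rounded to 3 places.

PN ≈ 0.874

p₁ = P(outcome | exposed) = 2093/3500 = 0.598
p₀ = P(outcome | unexposed) = 89/1178 = 0.075552
Under exogeneity and monotonicity, PN = (p₁ − p₀)/p₁.
PN = (0.598 − 0.075552) / 0.598 ≈ 0.8737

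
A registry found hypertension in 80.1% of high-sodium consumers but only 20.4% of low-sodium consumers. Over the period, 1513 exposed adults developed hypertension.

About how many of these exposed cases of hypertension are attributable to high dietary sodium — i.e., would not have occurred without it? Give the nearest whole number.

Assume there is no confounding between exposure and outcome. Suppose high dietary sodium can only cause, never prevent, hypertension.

p₁ = 0.801, p₀ = 0.204.
PN = (p₁ − p₀)/p₁ = (0.801 − 0.204) / 0.801 ≈ 0.74532.
Attributable cases ≈ PN × (exposed cases) = 0.74532 × 1513 ≈ 1127.67.

about 1128 cases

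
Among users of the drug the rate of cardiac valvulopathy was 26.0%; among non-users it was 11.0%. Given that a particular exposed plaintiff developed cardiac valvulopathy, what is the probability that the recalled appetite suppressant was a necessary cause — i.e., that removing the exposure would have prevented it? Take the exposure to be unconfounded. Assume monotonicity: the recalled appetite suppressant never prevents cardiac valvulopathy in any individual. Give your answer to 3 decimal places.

PN ≈ 0.577

p₁ = 0.26, p₀ = 0.11.
Under exogeneity and monotonicity, PN = (p₁ − p₀) / p₁.
PN = (0.26 − 0.11) / 0.26 = 0.15 / 0.26 ≈ 0.5769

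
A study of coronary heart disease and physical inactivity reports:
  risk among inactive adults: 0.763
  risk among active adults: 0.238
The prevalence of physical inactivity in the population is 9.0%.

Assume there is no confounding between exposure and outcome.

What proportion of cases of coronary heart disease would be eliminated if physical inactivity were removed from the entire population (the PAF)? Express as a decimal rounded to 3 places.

PAF ≈ 0.166

Let p₁ = 0.763, p₀ = 0.238.
Overall risk P(Y=1) = π·p₁ + (1−π)·p₀ = 0.09×0.763 + 0.91×0.238 = 0.28525.
Under exogeneity, PAF = [P(Y=1) − p₀] / P(Y=1).
PAF = (0.28525 − 0.238) / 0.28525 ≈ 0.1656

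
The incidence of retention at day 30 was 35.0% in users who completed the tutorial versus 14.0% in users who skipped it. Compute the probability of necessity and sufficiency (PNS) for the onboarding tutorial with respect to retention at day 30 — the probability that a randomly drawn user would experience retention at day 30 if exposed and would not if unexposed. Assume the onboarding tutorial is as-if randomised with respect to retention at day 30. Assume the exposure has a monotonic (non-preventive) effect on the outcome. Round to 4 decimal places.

PNS ≈ 0.2100

p₁ = 0.35, p₀ = 0.14.
Under exogeneity and monotonicity, PNS = p₁ − p₀.
PNS = 0.35 − 0.14 = 0.21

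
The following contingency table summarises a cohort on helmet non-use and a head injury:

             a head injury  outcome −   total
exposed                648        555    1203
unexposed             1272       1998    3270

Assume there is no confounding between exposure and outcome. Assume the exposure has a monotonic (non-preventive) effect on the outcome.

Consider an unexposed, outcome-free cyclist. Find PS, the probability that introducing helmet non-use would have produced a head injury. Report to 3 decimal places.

PS ≈ 0.245

p₁ = P(outcome | exposed) = 648/1203 = 0.53865
p₀ = P(outcome | unexposed) = 1272/3270 = 0.38899
Under exogeneity and monotonicity, PS = (p₁ − p₀) / (1 − p₀).
PS = (0.53865 − 0.38899) / (1 − 0.38899) = 0.14966 / 0.61101 ≈ 0.2449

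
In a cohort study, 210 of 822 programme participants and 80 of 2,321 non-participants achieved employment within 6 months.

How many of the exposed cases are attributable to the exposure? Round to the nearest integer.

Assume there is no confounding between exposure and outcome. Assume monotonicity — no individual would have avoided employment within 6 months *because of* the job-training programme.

p₁ = P(outcome | exposed) = 210/822 = 0.25547
p₀ = P(outcome | unexposed) = 80/2321 = 0.034468
PN = (p₁ − p₀)/p₁ = (0.25547 − 0.034468) / 0.25547 ≈ 0.86508.
Attributable cases ≈ PN × (exposed cases) = 0.86508 × 210 ≈ 181.67.

about 182 cases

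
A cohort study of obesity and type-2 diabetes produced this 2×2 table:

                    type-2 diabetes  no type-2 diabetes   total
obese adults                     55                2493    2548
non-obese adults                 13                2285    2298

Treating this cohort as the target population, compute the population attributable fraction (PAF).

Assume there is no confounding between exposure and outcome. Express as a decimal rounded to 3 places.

p₁ = P(outcome | exposed) = 55/2548 = 0.021586
p₀ = P(outcome | unexposed) = 13/2298 = 0.0056571
Exposure prevalence π = 2548/4846 = 0.52579; overall risk P(Y=1) = 0.014032.
Under exogeneity, PAF = [P(Y=1) − p₀]/P(Y=1).
PAF = (0.014032 − 0.0056571) / 0.014032 ≈ 0.5968

PAF ≈ 0.597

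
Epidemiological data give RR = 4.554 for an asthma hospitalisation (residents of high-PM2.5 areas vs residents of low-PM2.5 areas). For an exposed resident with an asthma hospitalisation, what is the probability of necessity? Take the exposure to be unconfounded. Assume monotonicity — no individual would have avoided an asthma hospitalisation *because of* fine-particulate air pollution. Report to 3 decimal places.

Under exogeneity and monotonicity, PN = (RR − 1) / RR = 1 − 1/RR.
PN = (4.554 − 1) / 4.554 = 3.554 / 4.554 ≈ 0.7804

PN ≈ 0.780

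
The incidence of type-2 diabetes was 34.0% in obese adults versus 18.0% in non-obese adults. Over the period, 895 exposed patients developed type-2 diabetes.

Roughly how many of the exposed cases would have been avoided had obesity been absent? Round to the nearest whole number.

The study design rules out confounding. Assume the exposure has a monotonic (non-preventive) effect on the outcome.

about 421 cases

p₁ = 0.34, p₀ = 0.18.
PN = (p₁ − p₀)/p₁ = (0.34 − 0.18) / 0.34 ≈ 0.47059.
Attributable cases ≈ PN × (exposed cases) = 0.47059 × 895 ≈ 421.18.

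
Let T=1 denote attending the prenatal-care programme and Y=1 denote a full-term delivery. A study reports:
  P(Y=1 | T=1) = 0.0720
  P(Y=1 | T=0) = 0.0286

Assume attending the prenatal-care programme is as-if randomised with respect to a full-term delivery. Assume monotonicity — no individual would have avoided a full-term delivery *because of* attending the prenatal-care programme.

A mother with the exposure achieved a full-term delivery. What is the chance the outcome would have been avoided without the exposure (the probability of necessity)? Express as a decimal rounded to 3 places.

PN ≈ 0.603

Let p₁ = 0.072, p₀ = 0.0286.
Under exogeneity and monotonicity, PN = (p₁ − p₀) / p₁.
PN = (0.072 − 0.0286) / 0.072 = 0.0434 / 0.072 ≈ 0.6028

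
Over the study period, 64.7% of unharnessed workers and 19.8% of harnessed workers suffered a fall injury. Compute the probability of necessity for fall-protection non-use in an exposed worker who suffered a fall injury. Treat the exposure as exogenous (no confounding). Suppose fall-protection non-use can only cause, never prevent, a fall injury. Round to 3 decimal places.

p₁ = 0.647, p₀ = 0.198.
Under exogeneity and monotonicity, PN = (p₁ − p₀) / p₁.
PN = (0.647 − 0.198) / 0.647 = 0.449 / 0.647 ≈ 0.6940

PN ≈ 0.694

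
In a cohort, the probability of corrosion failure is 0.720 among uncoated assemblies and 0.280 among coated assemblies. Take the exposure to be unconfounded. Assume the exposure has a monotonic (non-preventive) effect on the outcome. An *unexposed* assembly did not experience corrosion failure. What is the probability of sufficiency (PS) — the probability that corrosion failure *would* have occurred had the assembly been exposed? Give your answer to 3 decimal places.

PS ≈ 0.611

Let p₁ = 0.72, p₀ = 0.28.
Under exogeneity and monotonicity, PS = (p₁ − p₀) / (1 − p₀).
PS = (0.72 − 0.28) / (1 − 0.28) = 0.44 / 0.72 ≈ 0.6111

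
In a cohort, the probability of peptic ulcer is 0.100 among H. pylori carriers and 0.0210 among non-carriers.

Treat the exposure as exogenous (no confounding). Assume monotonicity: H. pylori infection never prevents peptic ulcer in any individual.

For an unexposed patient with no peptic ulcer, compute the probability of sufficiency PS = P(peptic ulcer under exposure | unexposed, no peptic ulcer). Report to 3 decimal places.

PS ≈ 0.081

Let p₁ = 0.1, p₀ = 0.021.
Under exogeneity and monotonicity, PS = (p₁ − p₀) / (1 − p₀).
PS = (0.1 − 0.021) / (1 − 0.021) = 0.079 / 0.979 ≈ 0.0807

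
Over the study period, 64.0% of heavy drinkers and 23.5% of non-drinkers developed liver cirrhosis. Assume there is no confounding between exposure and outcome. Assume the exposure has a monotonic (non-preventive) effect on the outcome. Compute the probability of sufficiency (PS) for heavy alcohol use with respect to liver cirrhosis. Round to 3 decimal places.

PS ≈ 0.529

p₁ = 0.64, p₀ = 0.235.
Under exogeneity and monotonicity, PS = (p₁ − p₀) / (1 − p₀).
PS = (0.64 − 0.235) / (1 − 0.235) = 0.405 / 0.765 ≈ 0.5294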